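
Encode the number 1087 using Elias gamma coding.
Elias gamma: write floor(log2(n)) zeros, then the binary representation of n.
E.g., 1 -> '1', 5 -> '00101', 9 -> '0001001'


num_bits = floor(log2(1087)) + 1 = 11
leading_zeros = num_bits - 1 = 10
binary(1087) = 10000111111

Elias gamma(1087) = '0000000000' + '10000111111' = 000000000010000111111 (21 bits)


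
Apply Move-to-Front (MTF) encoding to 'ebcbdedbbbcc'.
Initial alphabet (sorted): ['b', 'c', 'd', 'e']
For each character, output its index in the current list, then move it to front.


MTF encoding:
'e': index 3 in ['b', 'c', 'd', 'e'] -> ['e', 'b', 'c', 'd']
'b': index 1 in ['e', 'b', 'c', 'd'] -> ['b', 'e', 'c', 'd']
'c': index 2 in ['b', 'e', 'c', 'd'] -> ['c', 'b', 'e', 'd']
'b': index 1 in ['c', 'b', 'e', 'd'] -> ['b', 'c', 'e', 'd']
'd': index 3 in ['b', 'c', 'e', 'd'] -> ['d', 'b', 'c', 'e']
'e': index 3 in ['d', 'b', 'c', 'e'] -> ['e', 'd', 'b', 'c']
'd': index 1 in ['e', 'd', 'b', 'c'] -> ['d', 'e', 'b', 'c']
'b': index 2 in ['d', 'e', 'b', 'c'] -> ['b', 'd', 'e', 'c']
'b': index 0 in ['b', 'd', 'e', 'c'] -> ['b', 'd', 'e', 'c']
'b': index 0 in ['b', 'd', 'e', 'c'] -> ['b', 'd', 'e', 'c']
'c': index 3 in ['b', 'd', 'e', 'c'] -> ['c', 'b', 'd', 'e']
'c': index 0 in ['c', 'b', 'd', 'e'] -> ['c', 'b', 'd', 'e']


Output: [3, 1, 2, 1, 3, 3, 1, 2, 0, 0, 3, 0]


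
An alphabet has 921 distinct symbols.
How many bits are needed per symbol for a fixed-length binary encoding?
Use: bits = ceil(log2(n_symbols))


log2(921) = 9.8471
Bracket: 2^9 = 512 < 921 <= 2^10 = 1024
So ceil(log2(921)) = 10

bits = ceil(log2(921)) = ceil(9.8471) = 10 bits


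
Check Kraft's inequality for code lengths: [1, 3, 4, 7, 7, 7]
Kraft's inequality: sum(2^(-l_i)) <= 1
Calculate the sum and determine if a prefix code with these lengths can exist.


Sum = 2^(-1) + 2^(-3) + 2^(-4) + 2^(-7) + 2^(-7) + 2^(-7)
    = 0.5 + 0.125 + 0.0625 + 0.0078125 + 0.0078125 + 0.0078125
    = 91/128 = 0.7109375
Since 0.7109375 <= 1, Kraft's inequality IS satisfied.
A prefix code with these lengths CAN exist.

Kraft sum = 0.7109375. Satisfied.


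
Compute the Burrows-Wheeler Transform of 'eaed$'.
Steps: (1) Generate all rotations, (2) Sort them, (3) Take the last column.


Rotations (sorted):
  0: $eaed -> last char: d
  1: aed$e -> last char: e
  2: d$eae -> last char: e
  3: eaed$ -> last char: $
  4: ed$ea -> last char: a


BWT = dee$a


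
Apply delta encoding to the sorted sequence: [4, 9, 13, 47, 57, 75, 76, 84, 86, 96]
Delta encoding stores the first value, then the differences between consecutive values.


First value: 4
Deltas:
  9 - 4 = 5
  13 - 9 = 4
  47 - 13 = 34
  57 - 47 = 10
  75 - 57 = 18
  76 - 75 = 1
  84 - 76 = 8
  86 - 84 = 2
  96 - 86 = 10


Delta encoded: [4, 5, 4, 34, 10, 18, 1, 8, 2, 10]


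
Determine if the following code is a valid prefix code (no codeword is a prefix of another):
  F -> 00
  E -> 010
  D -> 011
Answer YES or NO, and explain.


Checking each pair (does one codeword prefix another?):
  F='00' vs E='010': no prefix
  F='00' vs D='011': no prefix
  E='010' vs F='00': no prefix
  E='010' vs D='011': no prefix
  D='011' vs F='00': no prefix
  D='011' vs E='010': no prefix
No violation found over all pairs.

YES -- this is a valid prefix code. No codeword is a prefix of any other codeword.


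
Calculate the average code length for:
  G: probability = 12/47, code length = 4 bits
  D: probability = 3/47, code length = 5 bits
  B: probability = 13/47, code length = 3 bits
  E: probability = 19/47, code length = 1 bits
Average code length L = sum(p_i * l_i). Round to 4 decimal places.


Weighted contributions p_i * l_i:
  G: (12/47) * 4 = 48/47
  D: (3/47) * 5 = 15/47
  B: (13/47) * 3 = 39/47
  E: (19/47) * 1 = 19/47
Sum = (48 + 15 + 39 + 19)/47 = 121/47

L = 121/47 = 2.5745 bits/symbol


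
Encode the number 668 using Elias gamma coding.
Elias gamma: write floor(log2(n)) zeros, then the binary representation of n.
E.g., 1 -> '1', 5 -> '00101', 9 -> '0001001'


num_bits = floor(log2(668)) + 1 = 10
leading_zeros = num_bits - 1 = 9
binary(668) = 1010011100

Elias gamma(668) = '000000000' + '1010011100' = 0000000001010011100 (19 bits)


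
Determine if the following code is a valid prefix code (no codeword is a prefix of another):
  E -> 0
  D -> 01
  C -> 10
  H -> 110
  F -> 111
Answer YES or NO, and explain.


Checking each pair (does one codeword prefix another?):
  E='0' vs D='01': prefix -- VIOLATION

NO -- this is NOT a valid prefix code. E (0) is a prefix of D (01).


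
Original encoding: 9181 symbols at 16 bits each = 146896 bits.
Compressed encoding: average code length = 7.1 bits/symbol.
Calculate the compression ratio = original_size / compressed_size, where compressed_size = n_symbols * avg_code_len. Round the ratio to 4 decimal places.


original_size = n_symbols * orig_bits = 9181 * 16 = 146896 bits
compressed_size = n_symbols * avg_code_len = 9181 * 7.1 = 65185.1 bits
ratio = original_size / compressed_size = 146896 / 65185.1 = 2.2535

Compression ratio = 2.2535


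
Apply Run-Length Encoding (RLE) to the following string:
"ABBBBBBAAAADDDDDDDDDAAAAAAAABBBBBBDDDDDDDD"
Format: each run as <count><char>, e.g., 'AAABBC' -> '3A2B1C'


Scanning runs left to right:
  i=0: run of 'A' x 1 -> '1A'
  i=1: run of 'B' x 6 -> '6B'
  i=7: run of 'A' x 4 -> '4A'
  i=11: run of 'D' x 9 -> '9D'
  i=20: run of 'A' x 8 -> '8A'
  i=28: run of 'B' x 6 -> '6B'
  i=34: run of 'D' x 8 -> '8D'

RLE = 1A6B4A9D8A6B8D


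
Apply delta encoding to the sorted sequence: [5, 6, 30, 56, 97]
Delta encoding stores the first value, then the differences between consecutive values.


First value: 5
Deltas:
  6 - 5 = 1
  30 - 6 = 24
  56 - 30 = 26
  97 - 56 = 41


Delta encoded: [5, 1, 24, 26, 41]


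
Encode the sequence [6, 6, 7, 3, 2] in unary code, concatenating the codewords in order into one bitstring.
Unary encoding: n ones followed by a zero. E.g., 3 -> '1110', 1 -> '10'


Encode each number as n ones followed by a terminating 0:
  6 -> 1111110 (7 bits)
  6 -> 1111110 (7 bits)
  7 -> 11111110 (8 bits)
  3 -> 1110 (4 bits)
  2 -> 110 (3 bits)
Total length = 7 + 7 + 8 + 4 + 3 = 29 bits.

Unary([6, 6, 7, 3, 2]) = 11111101111110111111101110110 (29 bits)


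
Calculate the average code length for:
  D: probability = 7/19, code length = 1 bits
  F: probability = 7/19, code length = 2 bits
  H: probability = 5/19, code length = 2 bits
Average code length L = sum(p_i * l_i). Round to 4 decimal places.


Weighted contributions p_i * l_i:
  D: (7/19) * 1 = 7/19
  F: (7/19) * 2 = 14/19
  H: (5/19) * 2 = 10/19
Sum = (7 + 14 + 10)/19 = 31/19

L = 31/19 = 1.6316 bits/symbol


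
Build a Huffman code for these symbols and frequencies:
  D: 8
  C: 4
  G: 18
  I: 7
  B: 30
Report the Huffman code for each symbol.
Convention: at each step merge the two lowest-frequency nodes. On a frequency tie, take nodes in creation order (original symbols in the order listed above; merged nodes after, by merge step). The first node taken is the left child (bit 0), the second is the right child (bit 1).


Huffman tree construction:
Step 1: Merge C(4) + I(7) = 11
Step 2: Merge D(8) + (C+I)(11) = 19
Step 3: Merge G(18) + (D+(C+I))(19) = 37
Step 4: Merge B(30) + (G+(D+(C+I)))(37) = 67
Read each symbol's code off the tree from the root (left child = 0, right child = 1).

Codes:
  D: 110 (length 3)
  C: 1110 (length 4)
  G: 10 (length 2)
  I: 1111 (length 4)
  B: 0 (length 1)
Average code length: 134/67 = 2.0000 bits/symbol


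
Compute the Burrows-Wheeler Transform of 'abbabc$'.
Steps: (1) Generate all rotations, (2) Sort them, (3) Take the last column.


Rotations (sorted):
  0: $abbabc -> last char: c
  1: abbabc$ -> last char: $
  2: abc$abb -> last char: b
  3: babc$ab -> last char: b
  4: bbabc$a -> last char: a
  5: bc$abba -> last char: a
  6: c$abbab -> last char: b


BWT = c$bbaab


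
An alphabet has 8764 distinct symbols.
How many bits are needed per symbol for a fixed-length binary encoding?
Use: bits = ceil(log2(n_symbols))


log2(8764) = 13.0974
Bracket: 2^13 = 8192 < 8764 <= 2^14 = 16384
So ceil(log2(8764)) = 14

bits = ceil(log2(8764)) = ceil(13.0974) = 14 bits


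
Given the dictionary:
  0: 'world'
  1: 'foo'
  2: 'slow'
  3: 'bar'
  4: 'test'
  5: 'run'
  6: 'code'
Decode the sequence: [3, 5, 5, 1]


Look up each index in the dictionary:
  3 -> 'bar'
  5 -> 'run'
  5 -> 'run'
  1 -> 'foo'

Decoded: "bar run run foo"


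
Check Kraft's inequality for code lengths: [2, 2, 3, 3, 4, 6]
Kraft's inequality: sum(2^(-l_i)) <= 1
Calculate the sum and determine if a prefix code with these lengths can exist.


Sum = 2^(-2) + 2^(-2) + 2^(-3) + 2^(-3) + 2^(-4) + 2^(-6)
    = 0.25 + 0.25 + 0.125 + 0.125 + 0.0625 + 0.015625
    = 53/64 = 0.828125
Since 0.828125 <= 1, Kraft's inequality IS satisfied.
A prefix code with these lengths CAN exist.

Kraft sum = 0.828125. Satisfied.


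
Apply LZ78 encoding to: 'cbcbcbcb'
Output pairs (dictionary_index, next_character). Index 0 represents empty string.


LZ78 encoding steps:
Dictionary: {0: ''}
Step 1: w='' (idx 0), next='c' -> output (0, 'c'), add 'c' as idx 1
Step 2: w='' (idx 0), next='b' -> output (0, 'b'), add 'b' as idx 2
Step 3: w='c' (idx 1), next='b' -> output (1, 'b'), add 'cb' as idx 3
Step 4: w='cb' (idx 3), next='c' -> output (3, 'c'), add 'cbc' as idx 4
Step 5: w='b' (idx 2), end of input -> output (2, '')


Encoded: [(0, 'c'), (0, 'b'), (1, 'b'), (3, 'c'), (2, '')]


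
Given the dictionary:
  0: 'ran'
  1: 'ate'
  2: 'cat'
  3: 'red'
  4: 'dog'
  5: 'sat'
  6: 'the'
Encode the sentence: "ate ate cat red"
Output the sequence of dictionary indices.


Look up each word in the dictionary:
  'ate' -> 1
  'ate' -> 1
  'cat' -> 2
  'red' -> 3

Encoded: [1, 1, 2, 3]


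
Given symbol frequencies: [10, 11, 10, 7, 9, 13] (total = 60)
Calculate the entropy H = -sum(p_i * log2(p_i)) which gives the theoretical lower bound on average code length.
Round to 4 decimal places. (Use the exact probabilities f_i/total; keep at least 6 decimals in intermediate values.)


Per-symbol terms -p_i * log2(p_i) with p_i = f_i/60:
  p = 10/60 = 0.166667: log2(p) = -2.584963, -p*log2(p) = 0.430827
  p = 11/60 = 0.183333: log2(p) = -2.447459, -p*log2(p) = 0.448701
  p = 10/60 = 0.166667: log2(p) = -2.584963, -p*log2(p) = 0.430827
  p = 7/60 = 0.116667: log2(p) = -3.099536, -p*log2(p) = 0.361612
  p = 9/60 = 0.150000: log2(p) = -2.736966, -p*log2(p) = 0.410545
  p = 13/60 = 0.216667: log2(p) = -2.206451, -p*log2(p) = 0.478064
H = 0.430827 + 0.448701 + 0.430827 + 0.361612 + 0.410545 + 0.478064 = 2.560576

H = 2.5606 bits/symbol


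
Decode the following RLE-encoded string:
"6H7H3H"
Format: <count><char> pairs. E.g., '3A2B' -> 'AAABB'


Expanding each <count><char> pair:
  6H -> 'HHHHHH'
  7H -> 'HHHHHHH'
  3H -> 'HHH'

Decoded = HHHHHHHHHHHHHHHH


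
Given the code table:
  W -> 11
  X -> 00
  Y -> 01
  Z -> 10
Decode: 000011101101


Decoding:
00 -> X
00 -> X
11 -> W
10 -> Z
11 -> W
01 -> Y


Result: XXWZWY


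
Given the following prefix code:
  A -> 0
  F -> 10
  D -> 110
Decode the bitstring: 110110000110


Decoding step by step:
Bits 110 -> D
Bits 110 -> D
Bits 0 -> A
Bits 0 -> A
Bits 0 -> A
Bits 110 -> D


Decoded message: DDAAAD


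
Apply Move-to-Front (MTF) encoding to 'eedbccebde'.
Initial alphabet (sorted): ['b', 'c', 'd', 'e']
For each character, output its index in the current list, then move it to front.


MTF encoding:
'e': index 3 in ['b', 'c', 'd', 'e'] -> ['e', 'b', 'c', 'd']
'e': index 0 in ['e', 'b', 'c', 'd'] -> ['e', 'b', 'c', 'd']
'd': index 3 in ['e', 'b', 'c', 'd'] -> ['d', 'e', 'b', 'c']
'b': index 2 in ['d', 'e', 'b', 'c'] -> ['b', 'd', 'e', 'c']
'c': index 3 in ['b', 'd', 'e', 'c'] -> ['c', 'b', 'd', 'e']
'c': index 0 in ['c', 'b', 'd', 'e'] -> ['c', 'b', 'd', 'e']
'e': index 3 in ['c', 'b', 'd', 'e'] -> ['e', 'c', 'b', 'd']
'b': index 2 in ['e', 'c', 'b', 'd'] -> ['b', 'e', 'c', 'd']
'd': index 3 in ['b', 'e', 'c', 'd'] -> ['d', 'b', 'e', 'c']
'e': index 2 in ['d', 'b', 'e', 'c'] -> ['e', 'd', 'b', 'c']


Output: [3, 0, 3, 2, 3, 0, 3, 2, 3, 2]


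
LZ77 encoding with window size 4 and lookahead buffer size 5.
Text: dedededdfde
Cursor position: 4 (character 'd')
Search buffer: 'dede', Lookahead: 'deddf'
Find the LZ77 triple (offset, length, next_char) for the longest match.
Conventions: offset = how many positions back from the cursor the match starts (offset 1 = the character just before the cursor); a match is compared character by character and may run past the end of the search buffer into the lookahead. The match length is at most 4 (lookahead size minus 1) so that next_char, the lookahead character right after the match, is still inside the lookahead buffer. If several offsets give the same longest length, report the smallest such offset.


Try each offset into the search buffer:
  offset=1 (pos 3, char 'e'): match length 0
  offset=2 (pos 2, char 'd'): match length 3
  offset=3 (pos 1, char 'e'): match length 0
  offset=4 (pos 0, char 'd'): match length 3
Longest match has length 3, found at offsets 2, 4; take the smallest, offset 2.
next_char = character at position 4 + 3 = 7 -> 'd'

Best match: offset=2, length=3 (matching 'ded' starting at position 2)
LZ77 triple: (2, 3, 'd')


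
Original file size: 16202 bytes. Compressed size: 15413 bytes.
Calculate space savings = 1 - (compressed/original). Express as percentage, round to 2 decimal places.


ratio = compressed/original = 15413/16202 = 0.951302
savings = 1 - ratio = 1 - 0.951302 = 0.048698
as a percentage: 0.048698 * 100 = 4.87%

Space savings = 1 - 15413/16202 = 4.87%


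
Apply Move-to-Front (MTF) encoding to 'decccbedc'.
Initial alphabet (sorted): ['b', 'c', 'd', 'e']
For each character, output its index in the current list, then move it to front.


MTF encoding:
'd': index 2 in ['b', 'c', 'd', 'e'] -> ['d', 'b', 'c', 'e']
'e': index 3 in ['d', 'b', 'c', 'e'] -> ['e', 'd', 'b', 'c']
'c': index 3 in ['e', 'd', 'b', 'c'] -> ['c', 'e', 'd', 'b']
'c': index 0 in ['c', 'e', 'd', 'b'] -> ['c', 'e', 'd', 'b']
'c': index 0 in ['c', 'e', 'd', 'b'] -> ['c', 'e', 'd', 'b']
'b': index 3 in ['c', 'e', 'd', 'b'] -> ['b', 'c', 'e', 'd']
'e': index 2 in ['b', 'c', 'e', 'd'] -> ['e', 'b', 'c', 'd']
'd': index 3 in ['e', 'b', 'c', 'd'] -> ['d', 'e', 'b', 'c']
'c': index 3 in ['d', 'e', 'b', 'c'] -> ['c', 'd', 'e', 'b']


Output: [2, 3, 3, 0, 0, 3, 2, 3, 3]


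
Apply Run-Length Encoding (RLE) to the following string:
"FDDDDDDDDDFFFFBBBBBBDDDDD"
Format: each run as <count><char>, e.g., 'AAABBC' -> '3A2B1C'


Scanning runs left to right:
  i=0: run of 'F' x 1 -> '1F'
  i=1: run of 'D' x 9 -> '9D'
  i=10: run of 'F' x 4 -> '4F'
  i=14: run of 'B' x 6 -> '6B'
  i=20: run of 'D' x 5 -> '5D'

RLE = 1F9D4F6B5D


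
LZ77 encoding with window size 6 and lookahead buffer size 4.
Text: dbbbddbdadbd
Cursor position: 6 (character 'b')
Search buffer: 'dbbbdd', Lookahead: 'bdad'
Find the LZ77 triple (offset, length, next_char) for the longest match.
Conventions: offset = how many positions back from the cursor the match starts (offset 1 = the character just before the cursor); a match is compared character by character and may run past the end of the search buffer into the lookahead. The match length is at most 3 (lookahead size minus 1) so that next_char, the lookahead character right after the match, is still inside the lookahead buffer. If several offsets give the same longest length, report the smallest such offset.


Try each offset into the search buffer:
  offset=1 (pos 5, char 'd'): match length 0
  offset=2 (pos 4, char 'd'): match length 0
  offset=3 (pos 3, char 'b'): match length 2
  offset=4 (pos 2, char 'b'): match length 1
  offset=5 (pos 1, char 'b'): match length 1
  offset=6 (pos 0, char 'd'): match length 0
Longest match has length 2 at offset 3.
next_char = character at position 6 + 2 = 8 -> 'a'

Best match: offset=3, length=2 (matching 'bd' starting at position 3)
LZ77 triple: (3, 2, 'a')


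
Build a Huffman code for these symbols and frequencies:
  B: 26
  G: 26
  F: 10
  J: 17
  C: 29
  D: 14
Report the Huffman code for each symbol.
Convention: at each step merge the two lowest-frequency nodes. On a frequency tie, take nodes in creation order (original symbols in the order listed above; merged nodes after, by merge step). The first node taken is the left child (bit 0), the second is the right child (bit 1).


Huffman tree construction:
Step 1: Merge F(10) + D(14) = 24
Step 2: Merge J(17) + (F+D)(24) = 41
Step 3: Merge B(26) + G(26) = 52
Step 4: Merge C(29) + (J+(F+D))(41) = 70
Step 5: Merge (B+G)(52) + (C+(J+(F+D)))(70) = 122
Read each symbol's code off the tree from the root (left child = 0, right child = 1).

Codes:
  B: 00 (length 2)
  G: 01 (length 2)
  F: 1110 (length 4)
  J: 110 (length 3)
  C: 10 (length 2)
  D: 1111 (length 4)
Average code length: 309/122 = 2.5328 bits/symbol


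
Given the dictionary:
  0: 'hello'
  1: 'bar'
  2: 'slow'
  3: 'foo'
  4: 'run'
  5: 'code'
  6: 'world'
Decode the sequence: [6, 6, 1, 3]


Look up each index in the dictionary:
  6 -> 'world'
  6 -> 'world'
  1 -> 'bar'
  3 -> 'foo'

Decoded: "world world bar foo"


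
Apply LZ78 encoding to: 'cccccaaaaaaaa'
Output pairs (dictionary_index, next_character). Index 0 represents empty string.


LZ78 encoding steps:
Dictionary: {0: ''}
Step 1: w='' (idx 0), next='c' -> output (0, 'c'), add 'c' as idx 1
Step 2: w='c' (idx 1), next='c' -> output (1, 'c'), add 'cc' as idx 2
Step 3: w='cc' (idx 2), next='a' -> output (2, 'a'), add 'cca' as idx 3
Step 4: w='' (idx 0), next='a' -> output (0, 'a'), add 'a' as idx 4
Step 5: w='a' (idx 4), next='a' -> output (4, 'a'), add 'aa' as idx 5
Step 6: w='aa' (idx 5), next='a' -> output (5, 'a'), add 'aaa' as idx 6
Step 7: w='a' (idx 4), end of input -> output (4, '')


Encoded: [(0, 'c'), (1, 'c'), (2, 'a'), (0, 'a'), (4, 'a'), (5, 'a'), (4, '')]


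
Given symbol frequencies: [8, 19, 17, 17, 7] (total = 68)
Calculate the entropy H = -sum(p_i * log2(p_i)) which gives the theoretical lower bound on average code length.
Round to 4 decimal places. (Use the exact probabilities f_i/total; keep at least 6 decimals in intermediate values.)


Per-symbol terms -p_i * log2(p_i) with p_i = f_i/68:
  p = 8/68 = 0.117647: log2(p) = -3.087463, -p*log2(p) = 0.363231
  p = 19/68 = 0.279412: log2(p) = -1.839535, -p*log2(p) = 0.513988
  p = 17/68 = 0.250000: log2(p) = -2.000000, -p*log2(p) = 0.500000
  p = 17/68 = 0.250000: log2(p) = -2.000000, -p*log2(p) = 0.500000
  p = 7/68 = 0.102941: log2(p) = -3.280108, -p*log2(p) = 0.337658
H = 0.363231 + 0.513988 + 0.500000 + 0.500000 + 0.337658 = 2.214877

H = 2.2149 bits/symbol


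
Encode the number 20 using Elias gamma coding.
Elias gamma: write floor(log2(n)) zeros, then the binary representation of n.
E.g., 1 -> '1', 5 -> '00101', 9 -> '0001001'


num_bits = floor(log2(20)) + 1 = 5
leading_zeros = num_bits - 1 = 4
binary(20) = 10100

Elias gamma(20) = '0000' + '10100' = 000010100 (9 bits)


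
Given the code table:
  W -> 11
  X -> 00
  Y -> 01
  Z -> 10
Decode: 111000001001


Decoding:
11 -> W
10 -> Z
00 -> X
00 -> X
10 -> Z
01 -> Y


Result: WZXXZY


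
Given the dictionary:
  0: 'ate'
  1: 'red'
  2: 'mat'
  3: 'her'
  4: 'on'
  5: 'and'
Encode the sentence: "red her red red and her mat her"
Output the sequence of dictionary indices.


Look up each word in the dictionary:
  'red' -> 1
  'her' -> 3
  'red' -> 1
  'red' -> 1
  'and' -> 5
  'her' -> 3
  'mat' -> 2
  'her' -> 3

Encoded: [1, 3, 1, 1, 5, 3, 2, 3]


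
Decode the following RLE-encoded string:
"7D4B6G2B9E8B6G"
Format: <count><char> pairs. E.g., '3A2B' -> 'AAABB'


Expanding each <count><char> pair:
  7D -> 'DDDDDDD'
  4B -> 'BBBB'
  6G -> 'GGGGGG'
  2B -> 'BB'
  9E -> 'EEEEEEEEE'
  8B -> 'BBBBBBBB'
  6G -> 'GGGGGG'

Decoded = DDDDDDDBBBBGGGGGGBBEEEEEEEEEBBBBBBBBGGGGGG


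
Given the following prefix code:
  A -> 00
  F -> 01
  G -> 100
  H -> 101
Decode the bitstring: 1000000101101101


Decoding step by step:
Bits 100 -> G
Bits 00 -> A
Bits 00 -> A
Bits 101 -> H
Bits 101 -> H
Bits 101 -> H


Decoded message: GAAHHH


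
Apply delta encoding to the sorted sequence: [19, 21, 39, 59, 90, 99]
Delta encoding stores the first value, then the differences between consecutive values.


First value: 19
Deltas:
  21 - 19 = 2
  39 - 21 = 18
  59 - 39 = 20
  90 - 59 = 31
  99 - 90 = 9


Delta encoded: [19, 2, 18, 20, 31, 9]


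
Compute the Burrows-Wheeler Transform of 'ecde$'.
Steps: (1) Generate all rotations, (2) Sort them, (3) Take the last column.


Rotations (sorted):
  0: $ecde -> last char: e
  1: cde$e -> last char: e
  2: de$ec -> last char: c
  3: e$ecd -> last char: d
  4: ecde$ -> last char: $


BWT = eecd$


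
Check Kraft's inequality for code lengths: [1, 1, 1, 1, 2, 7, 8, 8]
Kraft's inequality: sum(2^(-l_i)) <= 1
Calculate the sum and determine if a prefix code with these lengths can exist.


Sum = 2^(-1) + 2^(-1) + 2^(-1) + 2^(-1) + 2^(-2) + 2^(-7) + 2^(-8) + 2^(-8)
    = 0.5 + 0.5 + 0.5 + 0.5 + 0.25 + 0.0078125 + 0.00390625 + 0.00390625
    = 580/256 = 2.265625
Since 2.265625 > 1, Kraft's inequality is NOT satisfied.
A prefix code with these lengths CANNOT exist.

Kraft sum = 2.265625. Not satisfied.


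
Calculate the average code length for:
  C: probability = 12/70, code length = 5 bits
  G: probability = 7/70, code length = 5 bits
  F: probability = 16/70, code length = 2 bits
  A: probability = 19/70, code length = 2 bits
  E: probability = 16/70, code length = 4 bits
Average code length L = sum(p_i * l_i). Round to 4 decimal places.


Weighted contributions p_i * l_i:
  C: (12/70) * 5 = 60/70
  G: (7/70) * 5 = 35/70
  F: (16/70) * 2 = 32/70
  A: (19/70) * 2 = 38/70
  E: (16/70) * 4 = 64/70
Sum = (60 + 35 + 32 + 38 + 64)/70 = 229/70

L = 229/70 = 3.2714 bits/symbol


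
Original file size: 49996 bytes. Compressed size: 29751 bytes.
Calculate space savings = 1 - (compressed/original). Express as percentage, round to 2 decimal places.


ratio = compressed/original = 29751/49996 = 0.595068
savings = 1 - ratio = 1 - 0.595068 = 0.404932
as a percentage: 0.404932 * 100 = 40.49%

Space savings = 1 - 29751/49996 = 40.49%


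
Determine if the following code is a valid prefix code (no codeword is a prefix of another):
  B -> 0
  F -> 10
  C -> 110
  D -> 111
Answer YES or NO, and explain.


Checking each pair (does one codeword prefix another?):
  B='0' vs F='10': no prefix
  B='0' vs C='110': no prefix
  B='0' vs D='111': no prefix
  F='10' vs B='0': no prefix
  F='10' vs C='110': no prefix
  F='10' vs D='111': no prefix
  C='110' vs B='0': no prefix
  C='110' vs F='10': no prefix
  C='110' vs D='111': no prefix
  D='111' vs B='0': no prefix
  D='111' vs F='10': no prefix
  D='111' vs C='110': no prefix
No violation found over all pairs.

YES -- this is a valid prefix code. No codeword is a prefix of any other codeword.


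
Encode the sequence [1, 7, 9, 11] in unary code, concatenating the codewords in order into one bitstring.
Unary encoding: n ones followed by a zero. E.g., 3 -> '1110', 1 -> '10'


Encode each number as n ones followed by a terminating 0:
  1 -> 10 (2 bits)
  7 -> 11111110 (8 bits)
  9 -> 1111111110 (10 bits)
  11 -> 111111111110 (12 bits)
Total length = 2 + 8 + 10 + 12 = 32 bits.

Unary([1, 7, 9, 11]) = 10111111101111111110111111111110 (32 bits)


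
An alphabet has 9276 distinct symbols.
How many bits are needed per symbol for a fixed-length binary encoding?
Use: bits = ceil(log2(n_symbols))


log2(9276) = 13.1793
Bracket: 2^13 = 8192 < 9276 <= 2^14 = 16384
So ceil(log2(9276)) = 14

bits = ceil(log2(9276)) = ceil(13.1793) = 14 bits


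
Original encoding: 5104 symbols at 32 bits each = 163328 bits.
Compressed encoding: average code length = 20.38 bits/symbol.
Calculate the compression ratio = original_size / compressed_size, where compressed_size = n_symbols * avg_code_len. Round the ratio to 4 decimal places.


original_size = n_symbols * orig_bits = 5104 * 32 = 163328 bits
compressed_size = n_symbols * avg_code_len = 5104 * 20.38 = 104019.52 bits
ratio = original_size / compressed_size = 163328 / 104019.52 = 1.5702

Compression ratio = 1.5702


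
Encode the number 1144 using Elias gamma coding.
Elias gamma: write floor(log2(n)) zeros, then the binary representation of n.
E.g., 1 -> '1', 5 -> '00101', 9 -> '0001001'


num_bits = floor(log2(1144)) + 1 = 11
leading_zeros = num_bits - 1 = 10
binary(1144) = 10001111000

Elias gamma(1144) = '0000000000' + '10001111000' = 000000000010001111000 (21 bits)


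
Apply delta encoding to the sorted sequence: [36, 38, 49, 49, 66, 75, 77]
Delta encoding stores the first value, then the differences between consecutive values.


First value: 36
Deltas:
  38 - 36 = 2
  49 - 38 = 11
  49 - 49 = 0
  66 - 49 = 17
  75 - 66 = 9
  77 - 75 = 2


Delta encoded: [36, 2, 11, 0, 17, 9, 2]


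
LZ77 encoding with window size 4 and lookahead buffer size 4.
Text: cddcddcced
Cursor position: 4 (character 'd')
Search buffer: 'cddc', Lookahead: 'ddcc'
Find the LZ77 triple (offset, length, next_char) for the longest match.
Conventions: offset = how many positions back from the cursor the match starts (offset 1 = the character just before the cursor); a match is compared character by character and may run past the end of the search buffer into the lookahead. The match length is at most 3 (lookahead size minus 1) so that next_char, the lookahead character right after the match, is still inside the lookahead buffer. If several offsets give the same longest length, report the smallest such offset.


Try each offset into the search buffer:
  offset=1 (pos 3, char 'c'): match length 0
  offset=2 (pos 2, char 'd'): match length 1
  offset=3 (pos 1, char 'd'): match length 3
  offset=4 (pos 0, char 'c'): match length 0
Longest match has length 3 at offset 3.
next_char = character at position 4 + 3 = 7 -> 'c'

Best match: offset=3, length=3 (matching 'ddc' starting at position 1)
LZ77 triple: (3, 3, 'c')


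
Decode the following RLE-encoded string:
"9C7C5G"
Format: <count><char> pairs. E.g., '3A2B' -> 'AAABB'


Expanding each <count><char> pair:
  9C -> 'CCCCCCCCC'
  7C -> 'CCCCCCC'
  5G -> 'GGGGG'

Decoded = CCCCCCCCCCCCCCCCGGGGG


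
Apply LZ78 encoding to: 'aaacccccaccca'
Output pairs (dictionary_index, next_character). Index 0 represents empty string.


LZ78 encoding steps:
Dictionary: {0: ''}
Step 1: w='' (idx 0), next='a' -> output (0, 'a'), add 'a' as idx 1
Step 2: w='a' (idx 1), next='a' -> output (1, 'a'), add 'aa' as idx 2
Step 3: w='' (idx 0), next='c' -> output (0, 'c'), add 'c' as idx 3
Step 4: w='c' (idx 3), next='c' -> output (3, 'c'), add 'cc' as idx 4
Step 5: w='cc' (idx 4), next='a' -> output (4, 'a'), add 'cca' as idx 5
Step 6: w='cc' (idx 4), next='c' -> output (4, 'c'), add 'ccc' as idx 6
Step 7: w='a' (idx 1), end of input -> output (1, '')


Encoded: [(0, 'a'), (1, 'a'), (0, 'c'), (3, 'c'), (4, 'a'), (4, 'c'), (1, '')]


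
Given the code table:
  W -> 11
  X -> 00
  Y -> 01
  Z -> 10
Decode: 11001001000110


Decoding:
11 -> W
00 -> X
10 -> Z
01 -> Y
00 -> X
01 -> Y
10 -> Z


Result: WXZYXYZ


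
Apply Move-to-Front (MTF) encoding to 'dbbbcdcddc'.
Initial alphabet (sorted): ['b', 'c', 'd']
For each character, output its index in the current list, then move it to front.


MTF encoding:
'd': index 2 in ['b', 'c', 'd'] -> ['d', 'b', 'c']
'b': index 1 in ['d', 'b', 'c'] -> ['b', 'd', 'c']
'b': index 0 in ['b', 'd', 'c'] -> ['b', 'd', 'c']
'b': index 0 in ['b', 'd', 'c'] -> ['b', 'd', 'c']
'c': index 2 in ['b', 'd', 'c'] -> ['c', 'b', 'd']
'd': index 2 in ['c', 'b', 'd'] -> ['d', 'c', 'b']
'c': index 1 in ['d', 'c', 'b'] -> ['c', 'd', 'b']
'd': index 1 in ['c', 'd', 'b'] -> ['d', 'c', 'b']
'd': index 0 in ['d', 'c', 'b'] -> ['d', 'c', 'b']
'c': index 1 in ['d', 'c', 'b'] -> ['c', 'd', 'b']


Output: [2, 1, 0, 0, 2, 2, 1, 1, 0, 1]


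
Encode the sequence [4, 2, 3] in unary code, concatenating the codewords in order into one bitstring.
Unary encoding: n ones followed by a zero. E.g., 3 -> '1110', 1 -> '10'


Encode each number as n ones followed by a terminating 0:
  4 -> 11110 (5 bits)
  2 -> 110 (3 bits)
  3 -> 1110 (4 bits)
Total length = 5 + 3 + 4 = 12 bits.

Unary([4, 2, 3]) = 111101101110 (12 bits)


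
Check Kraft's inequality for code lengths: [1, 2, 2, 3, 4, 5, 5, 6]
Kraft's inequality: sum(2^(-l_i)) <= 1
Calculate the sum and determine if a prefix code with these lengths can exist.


Sum = 2^(-1) + 2^(-2) + 2^(-2) + 2^(-3) + 2^(-4) + 2^(-5) + 2^(-5) + 2^(-6)
    = 0.5 + 0.25 + 0.25 + 0.125 + 0.0625 + 0.03125 + 0.03125 + 0.015625
    = 81/64 = 1.265625
Since 1.265625 > 1, Kraft's inequality is NOT satisfied.
A prefix code with these lengths CANNOT exist.

Kraft sum = 1.265625. Not satisfied.


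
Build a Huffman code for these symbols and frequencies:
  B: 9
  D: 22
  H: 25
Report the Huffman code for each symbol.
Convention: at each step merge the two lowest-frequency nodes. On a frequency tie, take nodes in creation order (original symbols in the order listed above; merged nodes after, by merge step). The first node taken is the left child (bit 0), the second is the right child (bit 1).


Huffman tree construction:
Step 1: Merge B(9) + D(22) = 31
Step 2: Merge H(25) + (B+D)(31) = 56
Read each symbol's code off the tree from the root (left child = 0, right child = 1).

Codes:
  B: 10 (length 2)
  D: 11 (length 2)
  H: 0 (length 1)
Average code length: 87/56 = 1.5536 bits/symbol


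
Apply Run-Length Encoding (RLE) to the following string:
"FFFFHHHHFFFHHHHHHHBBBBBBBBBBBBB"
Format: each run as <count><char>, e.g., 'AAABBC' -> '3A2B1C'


Scanning runs left to right:
  i=0: run of 'F' x 4 -> '4F'
  i=4: run of 'H' x 4 -> '4H'
  i=8: run of 'F' x 3 -> '3F'
  i=11: run of 'H' x 7 -> '7H'
  i=18: run of 'B' x 13 -> '13B'

RLE = 4F4H3F7H13B


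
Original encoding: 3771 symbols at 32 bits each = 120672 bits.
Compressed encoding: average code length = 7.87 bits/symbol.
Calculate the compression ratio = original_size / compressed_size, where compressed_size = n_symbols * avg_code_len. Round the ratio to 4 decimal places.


original_size = n_symbols * orig_bits = 3771 * 32 = 120672 bits
compressed_size = n_symbols * avg_code_len = 3771 * 7.87 = 29677.77 bits
ratio = original_size / compressed_size = 120672 / 29677.77 = 4.0661

Compression ratio = 4.0661


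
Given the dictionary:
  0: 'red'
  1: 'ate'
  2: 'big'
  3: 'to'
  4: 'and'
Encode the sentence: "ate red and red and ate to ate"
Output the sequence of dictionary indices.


Look up each word in the dictionary:
  'ate' -> 1
  'red' -> 0
  'and' -> 4
  'red' -> 0
  'and' -> 4
  'ate' -> 1
  'to' -> 3
  'ate' -> 1

Encoded: [1, 0, 4, 0, 4, 1, 3, 1]


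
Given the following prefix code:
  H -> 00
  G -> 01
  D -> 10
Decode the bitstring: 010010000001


Decoding step by step:
Bits 01 -> G
Bits 00 -> H
Bits 10 -> D
Bits 00 -> H
Bits 00 -> H
Bits 01 -> G


Decoded message: GHDHHG


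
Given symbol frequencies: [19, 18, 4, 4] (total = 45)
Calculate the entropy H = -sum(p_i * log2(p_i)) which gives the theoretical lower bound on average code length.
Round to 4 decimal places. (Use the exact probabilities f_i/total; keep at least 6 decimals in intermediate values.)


Per-symbol terms -p_i * log2(p_i) with p_i = f_i/45:
  p = 19/45 = 0.422222: log2(p) = -1.243926, -p*log2(p) = 0.525213
  p = 18/45 = 0.400000: log2(p) = -1.321928, -p*log2(p) = 0.528771
  p = 4/45 = 0.088889: log2(p) = -3.491853, -p*log2(p) = 0.310387
  p = 4/45 = 0.088889: log2(p) = -3.491853, -p*log2(p) = 0.310387
H = 0.525213 + 0.528771 + 0.310387 + 0.310387 = 1.674758

H = 1.6748 bits/symbol


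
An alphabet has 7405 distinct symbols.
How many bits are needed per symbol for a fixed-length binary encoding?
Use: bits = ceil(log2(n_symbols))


log2(7405) = 12.8543
Bracket: 2^12 = 4096 < 7405 <= 2^13 = 8192
So ceil(log2(7405)) = 13

bits = ceil(log2(7405)) = ceil(12.8543) = 13 bits


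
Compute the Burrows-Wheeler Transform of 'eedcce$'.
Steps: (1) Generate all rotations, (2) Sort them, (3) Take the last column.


Rotations (sorted):
  0: $eedcce -> last char: e
  1: cce$eed -> last char: d
  2: ce$eedc -> last char: c
  3: dcce$ee -> last char: e
  4: e$eedcc -> last char: c
  5: edcce$e -> last char: e
  6: eedcce$ -> last char: $


BWT = edcece$


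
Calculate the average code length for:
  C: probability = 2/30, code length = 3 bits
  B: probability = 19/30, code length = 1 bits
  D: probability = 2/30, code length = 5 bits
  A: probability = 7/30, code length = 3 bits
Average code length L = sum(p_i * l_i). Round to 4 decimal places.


Weighted contributions p_i * l_i:
  C: (2/30) * 3 = 6/30
  B: (19/30) * 1 = 19/30
  D: (2/30) * 5 = 10/30
  A: (7/30) * 3 = 21/30
Sum = (6 + 19 + 10 + 21)/30 = 56/30

L = 56/30 = 1.8667 bits/symbol


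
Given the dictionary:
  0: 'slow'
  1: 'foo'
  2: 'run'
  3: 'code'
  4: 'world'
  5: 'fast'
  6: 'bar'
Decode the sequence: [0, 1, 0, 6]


Look up each index in the dictionary:
  0 -> 'slow'
  1 -> 'foo'
  0 -> 'slow'
  6 -> 'bar'

Decoded: "slow foo slow bar"


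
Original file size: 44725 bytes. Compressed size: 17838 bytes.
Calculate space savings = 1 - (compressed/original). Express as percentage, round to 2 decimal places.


ratio = compressed/original = 17838/44725 = 0.398837
savings = 1 - ratio = 1 - 0.398837 = 0.601163
as a percentage: 0.601163 * 100 = 60.12%

Space savings = 1 - 17838/44725 = 60.12%


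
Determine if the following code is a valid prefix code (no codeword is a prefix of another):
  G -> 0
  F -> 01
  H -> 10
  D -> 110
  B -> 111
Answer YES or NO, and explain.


Checking each pair (does one codeword prefix another?):
  G='0' vs F='01': prefix -- VIOLATION

NO -- this is NOT a valid prefix code. G (0) is a prefix of F (01).


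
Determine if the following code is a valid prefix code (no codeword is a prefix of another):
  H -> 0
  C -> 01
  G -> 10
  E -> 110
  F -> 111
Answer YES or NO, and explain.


Checking each pair (does one codeword prefix another?):
  H='0' vs C='01': prefix -- VIOLATION

NO -- this is NOT a valid prefix code. H (0) is a prefix of C (01).


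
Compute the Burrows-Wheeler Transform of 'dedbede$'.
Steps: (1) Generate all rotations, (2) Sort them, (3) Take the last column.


Rotations (sorted):
  0: $dedbede -> last char: e
  1: bede$ded -> last char: d
  2: dbede$de -> last char: e
  3: de$dedbe -> last char: e
  4: dedbede$ -> last char: $
  5: e$dedbed -> last char: d
  6: edbede$d -> last char: d
  7: ede$dedb -> last char: b


BWT = edee$ddb


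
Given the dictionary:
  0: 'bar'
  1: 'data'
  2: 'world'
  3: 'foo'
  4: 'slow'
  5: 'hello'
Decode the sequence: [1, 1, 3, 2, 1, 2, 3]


Look up each index in the dictionary:
  1 -> 'data'
  1 -> 'data'
  3 -> 'foo'
  2 -> 'world'
  1 -> 'data'
  2 -> 'world'
  3 -> 'foo'

Decoded: "data data foo world data world foo"


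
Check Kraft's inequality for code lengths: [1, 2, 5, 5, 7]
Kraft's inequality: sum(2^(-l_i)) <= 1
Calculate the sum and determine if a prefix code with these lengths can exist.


Sum = 2^(-1) + 2^(-2) + 2^(-5) + 2^(-5) + 2^(-7)
    = 0.5 + 0.25 + 0.03125 + 0.03125 + 0.0078125
    = 105/128 = 0.8203125
Since 0.8203125 <= 1, Kraft's inequality IS satisfied.
A prefix code with these lengths CAN exist.

Kraft sum = 0.8203125. Satisfied.


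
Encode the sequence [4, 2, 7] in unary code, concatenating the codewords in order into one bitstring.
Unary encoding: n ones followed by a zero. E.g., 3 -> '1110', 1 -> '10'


Encode each number as n ones followed by a terminating 0:
  4 -> 11110 (5 bits)
  2 -> 110 (3 bits)
  7 -> 11111110 (8 bits)
Total length = 5 + 3 + 8 = 16 bits.

Unary([4, 2, 7]) = 1111011011111110 (16 bits)


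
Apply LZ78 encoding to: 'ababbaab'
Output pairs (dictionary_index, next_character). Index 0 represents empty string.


LZ78 encoding steps:
Dictionary: {0: ''}
Step 1: w='' (idx 0), next='a' -> output (0, 'a'), add 'a' as idx 1
Step 2: w='' (idx 0), next='b' -> output (0, 'b'), add 'b' as idx 2
Step 3: w='a' (idx 1), next='b' -> output (1, 'b'), add 'ab' as idx 3
Step 4: w='b' (idx 2), next='a' -> output (2, 'a'), add 'ba' as idx 4
Step 5: w='ab' (idx 3), end of input -> output (3, '')


Encoded: [(0, 'a'), (0, 'b'), (1, 'b'), (2, 'a'), (3, '')]


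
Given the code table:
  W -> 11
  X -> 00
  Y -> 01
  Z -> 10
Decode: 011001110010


Decoding:
01 -> Y
10 -> Z
01 -> Y
11 -> W
00 -> X
10 -> Z


Result: YZYWXZ


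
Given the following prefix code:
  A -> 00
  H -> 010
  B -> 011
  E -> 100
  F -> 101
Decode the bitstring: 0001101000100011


Decoding step by step:
Bits 00 -> A
Bits 011 -> B
Bits 010 -> H
Bits 00 -> A
Bits 100 -> E
Bits 011 -> B


Decoded message: ABHAEB


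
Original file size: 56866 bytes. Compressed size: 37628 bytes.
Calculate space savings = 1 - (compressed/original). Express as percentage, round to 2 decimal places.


ratio = compressed/original = 37628/56866 = 0.661696
savings = 1 - ratio = 1 - 0.661696 = 0.338304
as a percentage: 0.338304 * 100 = 33.83%

Space savings = 1 - 37628/56866 = 33.83%


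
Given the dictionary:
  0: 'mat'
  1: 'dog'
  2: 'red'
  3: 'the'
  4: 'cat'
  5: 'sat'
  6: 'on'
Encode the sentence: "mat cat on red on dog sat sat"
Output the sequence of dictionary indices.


Look up each word in the dictionary:
  'mat' -> 0
  'cat' -> 4
  'on' -> 6
  'red' -> 2
  'on' -> 6
  'dog' -> 1
  'sat' -> 5
  'sat' -> 5

Encoded: [0, 4, 6, 2, 6, 1, 5, 5]


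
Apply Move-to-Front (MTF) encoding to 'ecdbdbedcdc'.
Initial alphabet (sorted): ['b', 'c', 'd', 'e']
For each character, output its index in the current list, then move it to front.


MTF encoding:
'e': index 3 in ['b', 'c', 'd', 'e'] -> ['e', 'b', 'c', 'd']
'c': index 2 in ['e', 'b', 'c', 'd'] -> ['c', 'e', 'b', 'd']
'd': index 3 in ['c', 'e', 'b', 'd'] -> ['d', 'c', 'e', 'b']
'b': index 3 in ['d', 'c', 'e', 'b'] -> ['b', 'd', 'c', 'e']
'd': index 1 in ['b', 'd', 'c', 'e'] -> ['d', 'b', 'c', 'e']
'b': index 1 in ['d', 'b', 'c', 'e'] -> ['b', 'd', 'c', 'e']
'e': index 3 in ['b', 'd', 'c', 'e'] -> ['e', 'b', 'd', 'c']
'd': index 2 in ['e', 'b', 'd', 'c'] -> ['d', 'e', 'b', 'c']
'c': index 3 in ['d', 'e', 'b', 'c'] -> ['c', 'd', 'e', 'b']
'd': index 1 in ['c', 'd', 'e', 'b'] -> ['d', 'c', 'e', 'b']
'c': index 1 in ['d', 'c', 'e', 'b'] -> ['c', 'd', 'e', 'b']


Output: [3, 2, 3, 3, 1, 1, 3, 2, 3, 1, 1]


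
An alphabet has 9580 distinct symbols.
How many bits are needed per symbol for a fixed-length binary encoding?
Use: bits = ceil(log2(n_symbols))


log2(9580) = 13.2258
Bracket: 2^13 = 8192 < 9580 <= 2^14 = 16384
So ceil(log2(9580)) = 14

bits = ceil(log2(9580)) = ceil(13.2258) = 14 bits


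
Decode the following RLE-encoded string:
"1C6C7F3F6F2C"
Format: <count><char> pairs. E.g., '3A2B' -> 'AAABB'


Expanding each <count><char> pair:
  1C -> 'C'
  6C -> 'CCCCCC'
  7F -> 'FFFFFFF'
  3F -> 'FFF'
  6F -> 'FFFFFF'
  2C -> 'CC'

Decoded = CCCCCCCFFFFFFFFFFFFFFFFCC


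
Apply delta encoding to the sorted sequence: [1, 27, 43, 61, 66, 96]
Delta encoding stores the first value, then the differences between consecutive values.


First value: 1
Deltas:
  27 - 1 = 26
  43 - 27 = 16
  61 - 43 = 18
  66 - 61 = 5
  96 - 66 = 30


Delta encoded: [1, 26, 16, 18, 5, 30]


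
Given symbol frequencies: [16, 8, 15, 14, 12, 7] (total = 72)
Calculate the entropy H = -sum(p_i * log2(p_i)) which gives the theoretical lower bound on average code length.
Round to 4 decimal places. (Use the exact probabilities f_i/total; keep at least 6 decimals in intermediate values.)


Per-symbol terms -p_i * log2(p_i) with p_i = f_i/72:
  p = 16/72 = 0.222222: log2(p) = -2.169925, -p*log2(p) = 0.482206
  p = 8/72 = 0.111111: log2(p) = -3.169925, -p*log2(p) = 0.352214
  p = 15/72 = 0.208333: log2(p) = -2.263034, -p*log2(p) = 0.471466
  p = 14/72 = 0.194444: log2(p) = -2.362570, -p*log2(p) = 0.459389
  p = 12/72 = 0.166667: log2(p) = -2.584963, -p*log2(p) = 0.430827
  p = 7/72 = 0.097222: log2(p) = -3.362570, -p*log2(p) = 0.326917
H = 0.482206 + 0.352214 + 0.471466 + 0.459389 + 0.430827 + 0.326917 = 2.523019

H = 2.523 bits/symbol
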